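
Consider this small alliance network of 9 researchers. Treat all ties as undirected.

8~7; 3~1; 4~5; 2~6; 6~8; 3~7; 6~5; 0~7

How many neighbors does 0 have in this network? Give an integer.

0 is directly tied to 7. That is 1 neighbor, so the degree of 0 is 1.

1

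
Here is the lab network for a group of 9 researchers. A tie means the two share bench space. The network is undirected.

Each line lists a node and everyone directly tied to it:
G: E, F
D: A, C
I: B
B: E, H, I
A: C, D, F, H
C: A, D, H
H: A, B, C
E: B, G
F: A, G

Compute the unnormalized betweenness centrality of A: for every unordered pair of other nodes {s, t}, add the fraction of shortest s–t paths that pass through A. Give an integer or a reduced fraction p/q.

26/3

Pairs whose geodesics pass through A — H–D: 1/2; H–F: 1; H–G: 1/2; C–F: 1; C–G: 1; D–F: 1; D–I: 1/2; D–E: 2/3; D–G: 1; D–B: 1/2; F–I: 1/2; F–B: 1/2.
All other pairs contribute 0.
Summing the contributions gives betweenness(A) = 26/3.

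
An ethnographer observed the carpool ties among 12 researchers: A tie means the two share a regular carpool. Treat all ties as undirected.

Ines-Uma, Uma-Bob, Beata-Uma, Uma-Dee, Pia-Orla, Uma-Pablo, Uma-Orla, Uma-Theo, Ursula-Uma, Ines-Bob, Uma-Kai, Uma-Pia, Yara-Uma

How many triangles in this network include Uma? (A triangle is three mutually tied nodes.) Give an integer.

2

Uma's neighbors: Beata, Bob, Dee, Ines, Kai, Orla, Pablo, Pia, Theo, Ursula, and Yara.
Neighbor pairs that are themselves tied: Uma–Bob–Ines; Uma–Orla–Pia. Each forms one triangle with Uma, for 2 in total.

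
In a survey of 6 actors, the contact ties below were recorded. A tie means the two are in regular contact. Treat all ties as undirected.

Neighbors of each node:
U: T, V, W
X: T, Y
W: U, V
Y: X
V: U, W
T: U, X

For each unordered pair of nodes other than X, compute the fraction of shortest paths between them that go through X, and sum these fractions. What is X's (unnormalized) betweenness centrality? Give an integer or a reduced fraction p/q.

Pairs whose geodesics pass through X — T–Y: 1; Y–V: 1; Y–W: 1; Y–U: 1.
All other pairs contribute 0.
Summing the contributions gives betweenness(X) = 4.

4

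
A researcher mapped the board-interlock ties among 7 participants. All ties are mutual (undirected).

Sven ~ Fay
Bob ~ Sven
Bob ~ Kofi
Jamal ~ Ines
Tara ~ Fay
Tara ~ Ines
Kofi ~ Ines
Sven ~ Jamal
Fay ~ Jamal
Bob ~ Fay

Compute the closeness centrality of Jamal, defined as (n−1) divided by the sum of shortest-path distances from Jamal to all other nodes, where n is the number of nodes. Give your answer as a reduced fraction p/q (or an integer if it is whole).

Distances from Jamal: Bob:2, Fay:1, Ines:1, Kofi:2, Sven:1, Tara:2. Sum = 9.
n = 7, so closeness = 6/9 = 2/3.

2/3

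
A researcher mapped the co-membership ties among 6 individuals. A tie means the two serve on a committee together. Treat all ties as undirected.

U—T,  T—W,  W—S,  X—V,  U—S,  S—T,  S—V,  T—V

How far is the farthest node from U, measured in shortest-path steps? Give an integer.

Distances from U: S:1, T:1, V:2, W:2, X:3.
The largest is 3 (to X), so the eccentricity of U is 3.

3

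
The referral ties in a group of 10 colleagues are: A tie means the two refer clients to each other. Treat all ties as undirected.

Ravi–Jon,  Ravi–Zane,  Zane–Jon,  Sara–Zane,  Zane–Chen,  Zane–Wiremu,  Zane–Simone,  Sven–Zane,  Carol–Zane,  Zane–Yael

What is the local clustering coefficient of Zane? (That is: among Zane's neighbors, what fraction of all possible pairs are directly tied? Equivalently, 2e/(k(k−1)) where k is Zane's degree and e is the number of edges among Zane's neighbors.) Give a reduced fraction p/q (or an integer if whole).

Zane's neighbors: Carol, Chen, Jon, Ravi, Sara, Simone, Sven, Wiremu, and Yael (k = 9).
Possible neighbor pairs: C(9,2) = 36. Edges among them: Jon–Ravi → e = 1.
Clustering(Zane) = 1/36.

1/36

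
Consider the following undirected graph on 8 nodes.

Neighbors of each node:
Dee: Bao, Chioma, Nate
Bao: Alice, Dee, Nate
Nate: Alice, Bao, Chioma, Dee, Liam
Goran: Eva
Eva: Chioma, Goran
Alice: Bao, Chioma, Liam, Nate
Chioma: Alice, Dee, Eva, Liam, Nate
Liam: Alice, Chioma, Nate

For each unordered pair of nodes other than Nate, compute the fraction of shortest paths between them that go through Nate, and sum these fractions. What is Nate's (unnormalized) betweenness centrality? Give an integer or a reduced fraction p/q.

Pairs whose geodesics pass through Nate — Goran–Bao: 1/3; Eva–Bao: 1/3; Chioma–Bao: 1/3; Dee–Alice: 1/3; Dee–Liam: 1/2; Liam–Bao: 1/2.
All other pairs contribute 0.
Summing the contributions gives betweenness(Nate) = 7/3.

7/3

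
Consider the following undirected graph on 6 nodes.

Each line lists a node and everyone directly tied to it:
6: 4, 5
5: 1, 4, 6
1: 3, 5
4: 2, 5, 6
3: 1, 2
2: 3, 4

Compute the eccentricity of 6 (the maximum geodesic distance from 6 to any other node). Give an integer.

Distances from 6: 1:2, 2:2, 3:3, 4:1, 5:1.
The largest is 3 (to 3), so the eccentricity of 6 is 3.

3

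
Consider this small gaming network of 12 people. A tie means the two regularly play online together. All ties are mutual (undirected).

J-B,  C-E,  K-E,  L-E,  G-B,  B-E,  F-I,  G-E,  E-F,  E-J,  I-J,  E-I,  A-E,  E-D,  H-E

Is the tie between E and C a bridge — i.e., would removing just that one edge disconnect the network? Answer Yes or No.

Yes

Without the E–C edge there is no alternate route between E and C, so the network disconnects. It is a bridge.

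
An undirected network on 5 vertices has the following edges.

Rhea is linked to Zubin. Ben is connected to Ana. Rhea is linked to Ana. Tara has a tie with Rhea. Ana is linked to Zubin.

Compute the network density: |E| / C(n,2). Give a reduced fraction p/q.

1/2

There are 5 edges and 5 nodes, so the maximum possible is C(5,2) = 10.
Density = 5/10 = 1/2.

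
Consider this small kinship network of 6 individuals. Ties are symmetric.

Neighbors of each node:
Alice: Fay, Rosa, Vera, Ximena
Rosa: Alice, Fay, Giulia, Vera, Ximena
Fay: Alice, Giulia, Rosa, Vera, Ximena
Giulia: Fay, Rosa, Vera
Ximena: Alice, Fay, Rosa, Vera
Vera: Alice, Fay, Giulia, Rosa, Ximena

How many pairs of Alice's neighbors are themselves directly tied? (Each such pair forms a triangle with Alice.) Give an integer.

6

Alice's neighbors: Fay, Rosa, Vera, and Ximena.
Neighbor pairs that are themselves tied: Alice–Fay–Rosa; Alice–Fay–Vera; Alice–Fay–Ximena; Alice–Rosa–Vera; Alice–Rosa–Ximena; Alice–Vera–Ximena. Each forms one triangle with Alice, for 6 in total.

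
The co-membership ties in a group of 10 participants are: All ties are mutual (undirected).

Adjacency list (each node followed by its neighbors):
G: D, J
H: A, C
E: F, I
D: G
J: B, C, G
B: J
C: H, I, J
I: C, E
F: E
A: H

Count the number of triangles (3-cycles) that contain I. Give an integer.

0

I's neighbors are C and E, but none of them are tied to each other, so no triangle contains I.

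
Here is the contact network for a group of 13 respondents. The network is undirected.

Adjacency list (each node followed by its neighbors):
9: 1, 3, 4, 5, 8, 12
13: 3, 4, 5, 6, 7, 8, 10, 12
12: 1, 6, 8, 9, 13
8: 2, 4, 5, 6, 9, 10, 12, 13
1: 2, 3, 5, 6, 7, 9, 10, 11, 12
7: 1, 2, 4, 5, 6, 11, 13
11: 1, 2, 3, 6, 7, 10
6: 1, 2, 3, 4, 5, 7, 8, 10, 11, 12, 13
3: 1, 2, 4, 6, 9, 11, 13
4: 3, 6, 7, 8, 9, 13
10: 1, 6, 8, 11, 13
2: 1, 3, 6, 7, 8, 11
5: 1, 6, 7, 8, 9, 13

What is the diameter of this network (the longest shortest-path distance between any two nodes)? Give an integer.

2

Eccentricity of each node (its greatest distance to any other): 1:2, 2:2, 3:2, 4:2, 5:2, 6:2, 7:2, 8:2, 9:2, 10:2, 11:2, 12:2, 13:2.
The maximum eccentricity is 2, realized for instance by the pair 6–9 via 6 – 1 – 9. So the diameter is 2.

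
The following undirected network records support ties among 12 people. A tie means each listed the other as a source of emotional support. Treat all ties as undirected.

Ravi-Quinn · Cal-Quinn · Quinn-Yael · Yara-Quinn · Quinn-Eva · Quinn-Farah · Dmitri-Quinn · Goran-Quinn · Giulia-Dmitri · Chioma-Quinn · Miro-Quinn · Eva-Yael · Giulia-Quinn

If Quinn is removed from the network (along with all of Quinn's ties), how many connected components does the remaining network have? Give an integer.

9

Without Quinn, the remaining ties split the others into: {Eva, Yael}; {Goran}; {Chioma}; {Farah}; {Miro}; {Cal}; {Dmitri, Giulia}; {Yara}; {Ravi}.
That's 9 separate components.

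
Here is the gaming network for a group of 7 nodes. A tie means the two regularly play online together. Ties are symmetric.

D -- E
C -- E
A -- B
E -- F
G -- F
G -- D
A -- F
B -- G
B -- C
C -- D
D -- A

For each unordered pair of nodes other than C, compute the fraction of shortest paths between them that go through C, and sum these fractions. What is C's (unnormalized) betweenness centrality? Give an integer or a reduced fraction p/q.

4/3

Pairs whose geodesics pass through C — E–B: 1; B–D: 1/3.
All other pairs contribute 0.
Summing the contributions gives betweenness(C) = 4/3.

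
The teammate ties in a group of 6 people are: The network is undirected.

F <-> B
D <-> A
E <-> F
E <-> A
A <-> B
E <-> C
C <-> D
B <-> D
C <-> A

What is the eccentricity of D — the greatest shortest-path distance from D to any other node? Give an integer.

Distances from D: A:1, B:1, C:1, E:2, F:2.
The largest is 2 (to F and E), so the eccentricity of D is 2.

2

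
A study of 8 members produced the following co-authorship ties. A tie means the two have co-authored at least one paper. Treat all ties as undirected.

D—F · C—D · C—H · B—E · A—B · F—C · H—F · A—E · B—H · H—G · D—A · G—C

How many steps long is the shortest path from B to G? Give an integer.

One shortest route is B – H – G, which uses 2 edges, and B and G are not directly tied, so nothing shorter exists. So d(B,G) = 2.

2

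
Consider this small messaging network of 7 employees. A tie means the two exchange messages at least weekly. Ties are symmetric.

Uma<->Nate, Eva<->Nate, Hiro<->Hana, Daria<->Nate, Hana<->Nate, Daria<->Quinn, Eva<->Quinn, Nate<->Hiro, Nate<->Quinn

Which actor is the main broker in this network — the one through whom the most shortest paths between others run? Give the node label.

Unnormalized betweenness of each node: Daria:0, Eva:0, Hana:0, Hiro:0, Nate:23/2, Quinn:1/2, Uma:0.
Nate has the largest value, 23/2, making it the main broker — the node through which the most shortest paths run.

Nate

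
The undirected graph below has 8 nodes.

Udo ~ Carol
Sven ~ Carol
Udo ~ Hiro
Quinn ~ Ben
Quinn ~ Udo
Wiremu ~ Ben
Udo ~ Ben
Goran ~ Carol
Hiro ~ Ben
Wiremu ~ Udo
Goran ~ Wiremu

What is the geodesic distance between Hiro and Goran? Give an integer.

One shortest route is Hiro – Udo – Carol – Goran, which uses 3 edges, and at distance 2 from Hiro we only reach {Carol, Quinn, Wiremu}, which does not include Goran. So d(Hiro,Goran) = 3.

3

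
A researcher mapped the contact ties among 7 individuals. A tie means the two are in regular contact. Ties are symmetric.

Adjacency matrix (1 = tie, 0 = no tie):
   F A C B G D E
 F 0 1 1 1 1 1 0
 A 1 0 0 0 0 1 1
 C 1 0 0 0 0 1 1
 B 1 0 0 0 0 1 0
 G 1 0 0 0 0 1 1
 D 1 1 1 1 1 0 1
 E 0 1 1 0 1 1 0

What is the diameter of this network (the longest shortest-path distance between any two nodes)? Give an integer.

2

Eccentricity of each node (its greatest distance to any other): A:2, B:2, C:2, D:1, E:2, F:2, G:2.
The maximum eccentricity is 2, realized for instance by the pair F–E via F – A – E. So the diameter is 2.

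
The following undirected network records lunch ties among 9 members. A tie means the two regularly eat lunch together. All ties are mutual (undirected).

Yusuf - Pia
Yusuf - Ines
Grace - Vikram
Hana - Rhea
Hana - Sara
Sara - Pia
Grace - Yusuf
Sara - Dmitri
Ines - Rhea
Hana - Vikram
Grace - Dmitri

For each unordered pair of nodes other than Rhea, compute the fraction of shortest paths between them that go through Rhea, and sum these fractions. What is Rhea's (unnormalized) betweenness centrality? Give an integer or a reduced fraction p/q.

Pairs whose geodesics pass through Rhea — Hana–Yusuf: 1/3; Hana–Ines: 1; Vikram–Ines: 1/2; Sara–Ines: 1/2.
All other pairs contribute 0.
Summing the contributions gives betweenness(Rhea) = 7/3.

7/3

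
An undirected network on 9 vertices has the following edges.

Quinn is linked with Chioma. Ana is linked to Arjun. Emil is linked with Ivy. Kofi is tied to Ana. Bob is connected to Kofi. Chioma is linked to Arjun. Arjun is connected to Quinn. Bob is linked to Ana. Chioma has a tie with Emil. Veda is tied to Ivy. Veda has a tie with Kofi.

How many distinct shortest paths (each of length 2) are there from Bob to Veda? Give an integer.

1

The shortest distance is 2, and the only length-2 path is Bob–Kofi–Veda. So there is exactly 1 shortest path.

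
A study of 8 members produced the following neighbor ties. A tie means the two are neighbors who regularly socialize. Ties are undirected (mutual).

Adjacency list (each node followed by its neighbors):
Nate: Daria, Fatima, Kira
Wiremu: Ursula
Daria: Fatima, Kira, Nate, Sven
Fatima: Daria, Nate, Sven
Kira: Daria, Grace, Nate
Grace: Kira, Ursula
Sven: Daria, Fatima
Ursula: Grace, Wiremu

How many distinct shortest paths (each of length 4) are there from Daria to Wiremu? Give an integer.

1

The shortest distance is 4, and the only length-4 path is Daria–Kira–Grace–Ursula–Wiremu. So there is exactly 1 shortest path.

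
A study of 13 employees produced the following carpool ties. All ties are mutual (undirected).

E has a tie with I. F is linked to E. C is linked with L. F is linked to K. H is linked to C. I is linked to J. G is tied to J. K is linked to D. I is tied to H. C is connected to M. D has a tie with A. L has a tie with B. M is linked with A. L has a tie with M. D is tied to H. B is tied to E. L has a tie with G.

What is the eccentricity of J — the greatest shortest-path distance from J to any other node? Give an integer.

4

Distances from J: A:4, B:3, C:3, D:3, E:2, F:3, G:1, H:2, I:1, K:4, L:2, M:3.
The largest is 4 (to A and K), so the eccentricity of J is 4.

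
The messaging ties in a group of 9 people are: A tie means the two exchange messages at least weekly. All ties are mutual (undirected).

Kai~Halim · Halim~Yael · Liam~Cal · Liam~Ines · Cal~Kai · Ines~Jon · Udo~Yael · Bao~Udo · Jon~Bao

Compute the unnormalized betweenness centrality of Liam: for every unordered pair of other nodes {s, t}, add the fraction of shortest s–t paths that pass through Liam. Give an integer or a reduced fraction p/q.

6

Pairs whose geodesics pass through Liam — Kai–Ines: 1; Kai–Jon: 1; Cal–Ines: 1; Cal–Jon: 1; Cal–Bao: 1; Ines–Halim: 1.
All other pairs contribute 0.
Summing the contributions gives betweenness(Liam) = 6.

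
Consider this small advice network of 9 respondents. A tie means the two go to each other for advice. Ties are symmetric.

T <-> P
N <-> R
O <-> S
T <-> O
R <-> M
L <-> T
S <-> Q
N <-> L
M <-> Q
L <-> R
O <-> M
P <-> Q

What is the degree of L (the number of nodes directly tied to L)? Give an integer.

L is directly tied to N, R, and T. That is 3 neighbors, so the degree of L is 3.

3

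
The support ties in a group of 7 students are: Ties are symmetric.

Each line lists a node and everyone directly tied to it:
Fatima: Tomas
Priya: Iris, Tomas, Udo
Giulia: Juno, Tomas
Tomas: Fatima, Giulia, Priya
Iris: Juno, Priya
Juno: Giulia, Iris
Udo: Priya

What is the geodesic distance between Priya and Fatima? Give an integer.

One shortest route is Priya – Tomas – Fatima, which uses 2 edges, and Priya and Fatima are not directly tied, so nothing shorter exists. So d(Priya,Fatima) = 2.

2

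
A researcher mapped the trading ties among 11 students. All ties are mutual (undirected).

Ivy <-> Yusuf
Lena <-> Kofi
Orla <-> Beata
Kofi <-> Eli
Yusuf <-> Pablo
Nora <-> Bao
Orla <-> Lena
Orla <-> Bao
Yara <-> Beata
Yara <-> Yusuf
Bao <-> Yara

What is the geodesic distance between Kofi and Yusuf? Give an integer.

One shortest route is Kofi – Lena – Orla – Bao – Yara – Yusuf, which uses 5 edges, and at distance 4 from Kofi we only reach {Nora, Yara}, which does not include Yusuf. So d(Kofi,Yusuf) = 5.

5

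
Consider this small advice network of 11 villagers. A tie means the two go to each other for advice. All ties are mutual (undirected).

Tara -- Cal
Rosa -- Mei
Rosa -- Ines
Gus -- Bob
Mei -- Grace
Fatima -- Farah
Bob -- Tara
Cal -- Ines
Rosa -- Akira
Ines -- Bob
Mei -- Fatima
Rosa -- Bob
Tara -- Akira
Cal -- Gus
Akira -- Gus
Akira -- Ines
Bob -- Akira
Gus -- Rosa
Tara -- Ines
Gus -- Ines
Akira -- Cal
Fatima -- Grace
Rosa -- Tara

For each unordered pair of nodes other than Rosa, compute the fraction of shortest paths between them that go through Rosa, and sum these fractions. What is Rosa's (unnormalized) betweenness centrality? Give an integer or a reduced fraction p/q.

Pairs whose geodesics pass through Rosa — Ines–Fatima: 1; Ines–Farah: 1; Ines–Mei: 1; Ines–Grace: 1; Cal–Fatima: 4/4; Cal–Farah: 4/4; Cal–Mei: 4/4; Cal–Grace: 4/4; Gus–Tara: 1/5; Gus–Fatima: 1; Gus–Farah: 1; Gus–Mei: 1; Gus–Grace: 1; Akira–Fatima: 1 … (+11 more pairs).
All other pairs contribute 0.
Summing the contributions gives betweenness(Rosa) = 121/5.

121/5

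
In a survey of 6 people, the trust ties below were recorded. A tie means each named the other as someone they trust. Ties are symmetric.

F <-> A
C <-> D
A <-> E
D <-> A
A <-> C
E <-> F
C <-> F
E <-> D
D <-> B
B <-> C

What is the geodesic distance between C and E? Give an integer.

2

One shortest route is C – F – E, which uses 2 edges, and C and E are not directly tied, so nothing shorter exists. So d(C,E) = 2.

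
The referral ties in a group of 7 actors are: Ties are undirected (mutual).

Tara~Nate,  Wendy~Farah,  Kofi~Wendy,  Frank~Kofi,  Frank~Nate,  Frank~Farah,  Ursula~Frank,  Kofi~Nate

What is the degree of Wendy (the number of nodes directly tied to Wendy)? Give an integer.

Wendy is directly tied to Farah and Kofi. That is 2 neighbors, so the degree of Wendy is 2.

2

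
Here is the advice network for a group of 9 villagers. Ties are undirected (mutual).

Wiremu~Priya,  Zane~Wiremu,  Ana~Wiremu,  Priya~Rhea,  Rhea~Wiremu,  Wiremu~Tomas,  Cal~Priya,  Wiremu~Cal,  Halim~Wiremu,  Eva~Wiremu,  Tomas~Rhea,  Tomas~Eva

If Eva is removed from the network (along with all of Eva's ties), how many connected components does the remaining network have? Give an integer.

Eva's neighbors (Tomas and Wiremu) remain reachable from one another through other ties, so the rest of the network stays in one piece.

1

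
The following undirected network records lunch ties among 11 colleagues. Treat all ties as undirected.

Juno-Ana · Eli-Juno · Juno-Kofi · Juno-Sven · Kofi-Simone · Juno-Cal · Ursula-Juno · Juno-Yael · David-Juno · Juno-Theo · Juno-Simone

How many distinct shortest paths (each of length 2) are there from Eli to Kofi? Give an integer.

1

The shortest distance is 2, and the only length-2 path is Eli–Juno–Kofi. So there is exactly 1 shortest path.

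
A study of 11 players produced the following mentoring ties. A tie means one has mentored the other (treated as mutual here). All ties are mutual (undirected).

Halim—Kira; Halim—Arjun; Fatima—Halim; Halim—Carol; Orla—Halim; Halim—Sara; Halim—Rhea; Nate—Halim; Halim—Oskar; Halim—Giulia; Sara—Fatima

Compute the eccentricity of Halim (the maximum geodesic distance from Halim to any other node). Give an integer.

1

Distances from Halim: Arjun:1, Carol:1, Fatima:1, Giulia:1, Kira:1, Nate:1, Orla:1, Oskar:1, Rhea:1, Sara:1.
The largest is 1 (to Fatima, Kira, Carol, Sara, Oskar, Orla, Arjun, Nate, Rhea, and Giulia), so the eccentricity of Halim is 1.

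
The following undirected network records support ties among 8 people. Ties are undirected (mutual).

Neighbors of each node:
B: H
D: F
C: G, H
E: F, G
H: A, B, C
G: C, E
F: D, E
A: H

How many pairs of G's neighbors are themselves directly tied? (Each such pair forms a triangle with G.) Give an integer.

G's neighbors are C and E, but none of them are tied to each other, so no triangle contains G.

0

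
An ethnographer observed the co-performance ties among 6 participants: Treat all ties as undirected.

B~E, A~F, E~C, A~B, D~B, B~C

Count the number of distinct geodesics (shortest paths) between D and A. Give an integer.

1

The shortest distance is 2, and the only length-2 path is D–B–A. So there is exactly 1 shortest path.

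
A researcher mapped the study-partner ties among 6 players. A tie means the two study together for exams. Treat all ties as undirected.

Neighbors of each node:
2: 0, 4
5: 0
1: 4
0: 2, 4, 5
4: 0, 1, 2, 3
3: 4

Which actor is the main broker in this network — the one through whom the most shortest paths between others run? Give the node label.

Unnormalized betweenness of each node: 0:4, 1:0, 2:0, 3:0, 4:7, 5:0.
4 has the largest value, 7, making it the main broker — the node through which the most shortest paths run.

4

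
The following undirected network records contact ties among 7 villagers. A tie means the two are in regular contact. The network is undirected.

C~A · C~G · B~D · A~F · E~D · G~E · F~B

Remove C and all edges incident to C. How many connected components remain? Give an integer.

C's neighbors (A and G) remain reachable from one another through other ties, so the rest of the network stays in one piece.

1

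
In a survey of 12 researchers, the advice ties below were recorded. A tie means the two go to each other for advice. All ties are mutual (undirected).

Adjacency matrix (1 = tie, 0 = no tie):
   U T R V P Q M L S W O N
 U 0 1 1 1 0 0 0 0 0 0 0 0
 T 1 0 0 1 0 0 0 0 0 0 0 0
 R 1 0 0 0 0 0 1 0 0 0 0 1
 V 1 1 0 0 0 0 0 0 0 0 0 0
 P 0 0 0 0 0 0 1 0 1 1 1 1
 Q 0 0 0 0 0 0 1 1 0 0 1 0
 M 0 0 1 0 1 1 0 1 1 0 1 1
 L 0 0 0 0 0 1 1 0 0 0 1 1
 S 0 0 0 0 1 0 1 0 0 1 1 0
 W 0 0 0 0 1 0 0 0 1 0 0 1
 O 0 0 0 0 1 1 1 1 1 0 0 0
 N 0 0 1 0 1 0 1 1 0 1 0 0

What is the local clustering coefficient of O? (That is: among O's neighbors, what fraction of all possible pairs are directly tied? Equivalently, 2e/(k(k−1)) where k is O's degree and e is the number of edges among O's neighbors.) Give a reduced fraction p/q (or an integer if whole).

3/5

O's neighbors: L, M, P, Q, and S (k = 5).
Possible neighbor pairs: C(5,2) = 10. Edges among them: L–M, L–Q, M–P, M–Q, M–S, P–S → e = 6.
Clustering(O) = 6/10 = 3/5.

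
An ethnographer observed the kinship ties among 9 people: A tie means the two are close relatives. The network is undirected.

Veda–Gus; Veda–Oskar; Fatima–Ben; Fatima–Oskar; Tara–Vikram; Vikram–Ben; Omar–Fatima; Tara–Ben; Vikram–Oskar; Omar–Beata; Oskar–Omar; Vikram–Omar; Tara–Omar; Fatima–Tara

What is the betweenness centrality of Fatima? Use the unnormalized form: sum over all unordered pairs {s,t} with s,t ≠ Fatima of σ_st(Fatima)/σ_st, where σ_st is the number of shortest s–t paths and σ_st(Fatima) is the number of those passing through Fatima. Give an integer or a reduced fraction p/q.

19/6

Pairs whose geodesics pass through Fatima — Gus–Ben: 1/2; Gus–Tara: 1/3; Veda–Ben: 1/2; Veda–Tara: 1/3; Beata–Ben: 1/3; Omar–Ben: 1/3; Ben–Oskar: 1/2; Tara–Oskar: 1/3.
All other pairs contribute 0.
Summing the contributions gives betweenness(Fatima) = 19/6.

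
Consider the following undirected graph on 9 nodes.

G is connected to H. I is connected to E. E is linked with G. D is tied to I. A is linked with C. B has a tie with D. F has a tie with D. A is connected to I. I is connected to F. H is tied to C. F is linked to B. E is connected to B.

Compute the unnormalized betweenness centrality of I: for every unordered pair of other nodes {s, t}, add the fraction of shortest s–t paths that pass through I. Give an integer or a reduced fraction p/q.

Pairs whose geodesics pass through I — A–G: 1/2; A–E: 1; A–B: 3/3; A–F: 1; A–D: 1; C–E: 1/2; C–B: 3/4; C–F: 1; C–D: 1; H–F: 2/3; H–D: 2/3; G–F: 1/2; G–D: 1/2; E–F: 1/2 … (+1 more pairs).
All other pairs contribute 0.
Summing the contributions gives betweenness(I) = 133/12.

133/12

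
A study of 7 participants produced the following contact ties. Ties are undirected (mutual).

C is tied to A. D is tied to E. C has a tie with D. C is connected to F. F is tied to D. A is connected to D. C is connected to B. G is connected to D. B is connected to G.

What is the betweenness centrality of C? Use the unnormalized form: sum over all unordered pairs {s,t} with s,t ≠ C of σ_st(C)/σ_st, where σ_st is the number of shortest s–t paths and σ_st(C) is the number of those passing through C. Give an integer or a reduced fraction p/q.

Pairs whose geodesics pass through C — F–A: 1/2; F–B: 1; D–B: 1/2; A–B: 1; E–B: 1/2.
All other pairs contribute 0.
Summing the contributions gives betweenness(C) = 7/2.

7/2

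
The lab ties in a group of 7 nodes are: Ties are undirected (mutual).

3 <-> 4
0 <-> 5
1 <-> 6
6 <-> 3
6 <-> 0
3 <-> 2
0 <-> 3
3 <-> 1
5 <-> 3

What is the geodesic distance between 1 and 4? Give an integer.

One shortest route is 1 – 3 – 4, which uses 2 edges, and 1 and 4 are not directly tied, so nothing shorter exists. So d(1,4) = 2.

2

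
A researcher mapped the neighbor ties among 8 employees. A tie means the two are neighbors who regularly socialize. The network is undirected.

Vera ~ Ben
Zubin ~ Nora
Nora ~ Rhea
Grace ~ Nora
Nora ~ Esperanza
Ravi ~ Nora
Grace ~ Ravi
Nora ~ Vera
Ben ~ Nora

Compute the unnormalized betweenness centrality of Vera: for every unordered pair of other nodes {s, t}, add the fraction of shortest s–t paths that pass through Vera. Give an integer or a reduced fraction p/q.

No shortest path between any pair of other nodes passes through Vera.
Summing the contributions gives betweenness(Vera) = 0.

0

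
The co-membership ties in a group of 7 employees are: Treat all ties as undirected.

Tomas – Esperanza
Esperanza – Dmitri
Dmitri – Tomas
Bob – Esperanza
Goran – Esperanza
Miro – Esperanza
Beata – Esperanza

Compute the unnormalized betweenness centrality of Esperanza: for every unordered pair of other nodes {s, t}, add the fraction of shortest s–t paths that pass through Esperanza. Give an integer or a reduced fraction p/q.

14

Pairs whose geodesics pass through Esperanza — Bob–Tomas: 1; Bob–Beata: 1; Bob–Dmitri: 1; Bob–Miro: 1; Bob–Goran: 1; Tomas–Beata: 1; Tomas–Miro: 1; Tomas–Goran: 1; Beata–Dmitri: 1; Beata–Miro: 1; Beata–Goran: 1; Dmitri–Miro: 1; Dmitri–Goran: 1; Miro–Goran: 1.
All other pairs contribute 0.
Summing the contributions gives betweenness(Esperanza) = 14.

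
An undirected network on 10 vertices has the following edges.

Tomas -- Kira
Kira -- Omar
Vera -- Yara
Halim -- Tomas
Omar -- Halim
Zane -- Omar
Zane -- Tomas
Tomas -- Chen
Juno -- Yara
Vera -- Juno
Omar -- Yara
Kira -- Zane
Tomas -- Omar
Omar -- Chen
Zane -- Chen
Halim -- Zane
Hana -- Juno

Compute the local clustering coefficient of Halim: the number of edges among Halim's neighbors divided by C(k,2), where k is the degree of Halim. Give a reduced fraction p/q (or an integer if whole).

1

Halim's neighbors: Omar, Tomas, and Zane (k = 3).
Possible neighbor pairs: C(3,2) = 3. Edges among them: Omar–Tomas, Omar–Zane, Tomas–Zane → e = 3.
Clustering(Halim) = 3/3 = 1.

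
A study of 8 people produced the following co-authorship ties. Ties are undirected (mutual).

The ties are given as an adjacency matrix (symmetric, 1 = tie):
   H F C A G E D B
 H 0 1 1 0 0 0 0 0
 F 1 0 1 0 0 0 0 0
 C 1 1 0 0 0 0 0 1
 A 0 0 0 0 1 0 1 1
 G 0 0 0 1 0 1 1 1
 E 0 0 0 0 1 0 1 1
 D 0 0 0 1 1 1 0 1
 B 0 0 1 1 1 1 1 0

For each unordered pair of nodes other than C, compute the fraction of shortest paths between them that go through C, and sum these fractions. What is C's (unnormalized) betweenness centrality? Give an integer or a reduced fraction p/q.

10

Pairs whose geodesics pass through C — H–A: 1; H–G: 1; H–E: 1; H–D: 1; H–B: 1; F–A: 1; F–G: 1; F–E: 1; F–D: 1; F–B: 1.
All other pairs contribute 0.
Summing the contributions gives betweenness(C) = 10.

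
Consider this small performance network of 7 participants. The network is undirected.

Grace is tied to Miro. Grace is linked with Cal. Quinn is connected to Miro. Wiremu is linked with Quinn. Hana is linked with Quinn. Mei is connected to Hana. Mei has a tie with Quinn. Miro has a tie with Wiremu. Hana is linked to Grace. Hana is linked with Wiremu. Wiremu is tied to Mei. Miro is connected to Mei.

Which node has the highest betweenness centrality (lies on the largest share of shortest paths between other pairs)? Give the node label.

Grace

Unnormalized betweenness of each node: Cal:0, Grace:21/4, Hana:3, Mei:1/4, Miro:3, Quinn:1/4, Wiremu:1/4.
Grace has the largest value, 21/4, making it the main broker — the node through which the most shortest paths run.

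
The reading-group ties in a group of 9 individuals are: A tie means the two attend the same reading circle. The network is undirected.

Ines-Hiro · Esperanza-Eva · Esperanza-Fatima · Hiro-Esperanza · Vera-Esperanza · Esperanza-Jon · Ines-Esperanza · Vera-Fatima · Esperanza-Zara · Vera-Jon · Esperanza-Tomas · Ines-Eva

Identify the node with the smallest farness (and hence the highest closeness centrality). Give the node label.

Farness (sum of distances to all others) for each node — Esperanza:8, Eva:14, Fatima:14, Hiro:14, Ines:13, Jon:14, Tomas:15, Vera:13, Zara:15.
The smallest farness is 8, for Esperanza, so Esperanza has the highest closeness.

Esperanza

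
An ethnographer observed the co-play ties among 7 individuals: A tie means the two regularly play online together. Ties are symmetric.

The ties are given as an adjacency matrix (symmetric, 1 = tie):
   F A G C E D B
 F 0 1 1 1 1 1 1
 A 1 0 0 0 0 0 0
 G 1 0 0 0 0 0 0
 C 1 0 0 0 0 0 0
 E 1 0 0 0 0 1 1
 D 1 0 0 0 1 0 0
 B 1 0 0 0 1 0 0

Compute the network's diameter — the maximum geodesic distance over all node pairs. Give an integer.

2

Eccentricity of each node (its greatest distance to any other): A:2, B:2, C:2, D:2, E:2, F:1, G:2.
The maximum eccentricity is 2, realized for instance by the pair A–G via A – F – G. So the diameter is 2.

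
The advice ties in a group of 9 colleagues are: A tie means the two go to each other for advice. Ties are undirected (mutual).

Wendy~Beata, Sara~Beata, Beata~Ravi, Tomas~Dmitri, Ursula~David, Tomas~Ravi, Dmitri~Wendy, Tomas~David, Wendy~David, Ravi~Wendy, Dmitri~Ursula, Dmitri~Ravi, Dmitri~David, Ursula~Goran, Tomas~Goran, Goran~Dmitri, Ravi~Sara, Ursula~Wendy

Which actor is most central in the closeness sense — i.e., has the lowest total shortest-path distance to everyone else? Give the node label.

Dmitri

Farness (sum of distances to all others) for each node — Beata:14, David:13, Dmitri:10, Goran:15, Ravi:11, Sara:17, Tomas:12, Ursula:13, Wendy:11.
The smallest farness is 10, for Dmitri, so Dmitri has the highest closeness.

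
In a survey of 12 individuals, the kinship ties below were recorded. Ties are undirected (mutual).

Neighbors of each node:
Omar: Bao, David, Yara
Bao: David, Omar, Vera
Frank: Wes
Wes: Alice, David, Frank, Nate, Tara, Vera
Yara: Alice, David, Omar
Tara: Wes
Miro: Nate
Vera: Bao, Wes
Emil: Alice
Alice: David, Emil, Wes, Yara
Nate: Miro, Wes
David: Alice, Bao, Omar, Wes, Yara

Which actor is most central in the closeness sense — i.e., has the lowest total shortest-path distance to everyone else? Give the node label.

Farness (sum of distances to all others) for each node — Alice:19, Bao:25, David:18, Emil:29, Frank:26, Miro:34, Nate:24, Omar:25, Tara:26, Vera:23, Wes:16, Yara:25.
The smallest farness is 16, for Wes, so Wes has the highest closeness.

Wes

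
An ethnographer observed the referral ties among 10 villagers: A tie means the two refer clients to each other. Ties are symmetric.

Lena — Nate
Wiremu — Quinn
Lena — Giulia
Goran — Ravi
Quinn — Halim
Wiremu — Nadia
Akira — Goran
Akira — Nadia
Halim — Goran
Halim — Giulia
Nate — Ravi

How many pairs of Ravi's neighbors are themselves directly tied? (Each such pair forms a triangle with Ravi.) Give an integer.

0

Ravi's neighbors are Goran and Nate, but none of them are tied to each other, so no triangle contains Ravi.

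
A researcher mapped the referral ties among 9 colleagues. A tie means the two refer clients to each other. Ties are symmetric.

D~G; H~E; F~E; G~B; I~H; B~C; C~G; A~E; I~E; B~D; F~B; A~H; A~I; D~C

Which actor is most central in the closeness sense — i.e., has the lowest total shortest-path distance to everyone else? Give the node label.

F

Farness (sum of distances to all others) for each node — A:20, B:15, C:20, D:20, E:15, F:14, G:20, H:20, I:20.
The smallest farness is 14, for F, so F has the highest closeness.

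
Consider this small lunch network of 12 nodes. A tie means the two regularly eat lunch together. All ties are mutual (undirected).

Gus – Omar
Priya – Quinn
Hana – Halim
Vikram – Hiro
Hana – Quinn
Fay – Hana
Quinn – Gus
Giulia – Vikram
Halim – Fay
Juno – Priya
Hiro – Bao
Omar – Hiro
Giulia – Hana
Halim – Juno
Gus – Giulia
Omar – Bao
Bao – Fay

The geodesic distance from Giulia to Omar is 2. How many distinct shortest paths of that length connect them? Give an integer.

1

The shortest distance is 2, and the only length-2 path is Giulia–Gus–Omar. So there is exactly 1 shortest path.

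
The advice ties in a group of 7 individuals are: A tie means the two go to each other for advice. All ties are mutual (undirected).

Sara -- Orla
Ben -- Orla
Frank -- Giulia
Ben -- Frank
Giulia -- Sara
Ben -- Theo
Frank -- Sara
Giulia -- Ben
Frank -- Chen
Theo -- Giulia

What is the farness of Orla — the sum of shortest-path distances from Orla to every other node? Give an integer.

Distances from Orla: Ben:1, Chen:3, Frank:2, Giulia:2, Sara:1, Theo:2.
Sum = 1 + 3 + 2 + 2 + 1 + 2 = 11.

11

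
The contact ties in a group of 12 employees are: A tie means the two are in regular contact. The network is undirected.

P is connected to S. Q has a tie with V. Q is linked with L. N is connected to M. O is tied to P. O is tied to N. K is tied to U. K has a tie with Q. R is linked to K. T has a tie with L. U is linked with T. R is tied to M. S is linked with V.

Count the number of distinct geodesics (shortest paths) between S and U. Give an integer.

The shortest distance is 4, and the only length-4 path is S–V–Q–K–U. So there is exactly 1 shortest path.

1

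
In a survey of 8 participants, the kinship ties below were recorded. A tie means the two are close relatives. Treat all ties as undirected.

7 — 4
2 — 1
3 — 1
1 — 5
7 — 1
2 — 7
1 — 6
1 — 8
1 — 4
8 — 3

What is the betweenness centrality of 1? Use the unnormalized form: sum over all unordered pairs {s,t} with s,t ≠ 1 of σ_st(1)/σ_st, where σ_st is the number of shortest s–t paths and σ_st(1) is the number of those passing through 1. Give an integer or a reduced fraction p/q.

Pairs whose geodesics pass through 1 — 8–6: 1; 8–7: 1; 8–4: 1; 8–5: 1; 8–2: 1; 6–7: 1; 6–3: 1; 6–4: 1; 6–5: 1; 6–2: 1; 7–3: 1; 7–5: 1; 3–4: 1; 3–5: 1 … (+4 more pairs).
All other pairs contribute 0.
Summing the contributions gives betweenness(1) = 35/2.

35/2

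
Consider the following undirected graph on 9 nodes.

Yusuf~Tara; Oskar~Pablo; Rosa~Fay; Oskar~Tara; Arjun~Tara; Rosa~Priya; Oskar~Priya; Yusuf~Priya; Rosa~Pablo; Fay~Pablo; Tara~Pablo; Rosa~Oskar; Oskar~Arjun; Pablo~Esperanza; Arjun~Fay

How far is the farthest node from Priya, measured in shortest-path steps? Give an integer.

Distances from Priya: Arjun:2, Esperanza:3, Fay:2, Oskar:1, Pablo:2, Rosa:1, Tara:2, Yusuf:1.
The largest is 3 (to Esperanza), so the eccentricity of Priya is 3.

3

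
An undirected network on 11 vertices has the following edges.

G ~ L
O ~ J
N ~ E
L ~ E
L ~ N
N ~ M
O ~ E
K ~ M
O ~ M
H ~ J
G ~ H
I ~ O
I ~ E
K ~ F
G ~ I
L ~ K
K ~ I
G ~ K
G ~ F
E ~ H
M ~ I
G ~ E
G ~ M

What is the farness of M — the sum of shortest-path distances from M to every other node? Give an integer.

Distances from M: E:2, F:2, G:1, H:2, I:1, J:2, K:1, L:2, N:1, O:1.
Sum = 2 + 2 + 1 + 2 + 1 + 2 + 1 + 2 + 1 + 1 = 15.

15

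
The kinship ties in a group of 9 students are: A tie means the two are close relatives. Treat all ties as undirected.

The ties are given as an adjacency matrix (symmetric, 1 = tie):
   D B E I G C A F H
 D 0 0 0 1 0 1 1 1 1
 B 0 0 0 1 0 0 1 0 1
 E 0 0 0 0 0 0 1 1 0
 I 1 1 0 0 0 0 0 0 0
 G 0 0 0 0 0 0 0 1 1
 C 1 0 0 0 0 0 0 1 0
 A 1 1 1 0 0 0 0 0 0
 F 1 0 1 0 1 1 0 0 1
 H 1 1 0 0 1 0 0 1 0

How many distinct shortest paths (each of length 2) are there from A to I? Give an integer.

2

The shortest distance is 2. The length-2 paths are: A–D–I; A–B–I.
That gives 2 distinct shortest paths.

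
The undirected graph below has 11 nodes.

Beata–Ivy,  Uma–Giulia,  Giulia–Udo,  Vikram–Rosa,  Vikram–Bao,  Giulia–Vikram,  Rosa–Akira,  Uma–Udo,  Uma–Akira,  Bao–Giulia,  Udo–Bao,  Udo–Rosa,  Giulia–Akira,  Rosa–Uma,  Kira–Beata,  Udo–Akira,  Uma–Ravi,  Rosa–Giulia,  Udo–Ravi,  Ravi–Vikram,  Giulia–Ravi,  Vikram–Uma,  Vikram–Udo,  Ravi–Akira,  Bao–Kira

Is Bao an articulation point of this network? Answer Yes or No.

Removing Bao leaves {Akira, Giulia, Ravi, Rosa, Udo, Uma, and Vikram} with no path to {Beata, Ivy, and Kira}, so the network splits into 2 components. Bao is a cut vertex.

Yes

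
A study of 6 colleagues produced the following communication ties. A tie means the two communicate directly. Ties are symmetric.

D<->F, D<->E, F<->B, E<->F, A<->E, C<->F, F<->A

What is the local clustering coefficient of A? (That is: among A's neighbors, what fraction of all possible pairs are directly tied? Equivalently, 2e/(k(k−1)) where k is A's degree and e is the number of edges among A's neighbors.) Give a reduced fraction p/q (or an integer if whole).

A's neighbors: E and F (k = 2).
Possible neighbor pairs: C(2,2) = 1. Edges among them: E–F → e = 1.
Clustering(A) = 1/1.

1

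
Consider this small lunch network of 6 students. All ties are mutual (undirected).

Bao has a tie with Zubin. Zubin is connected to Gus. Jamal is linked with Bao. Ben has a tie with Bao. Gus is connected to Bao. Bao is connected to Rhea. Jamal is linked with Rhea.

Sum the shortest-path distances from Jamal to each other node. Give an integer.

Distances from Jamal: Bao:1, Ben:2, Gus:2, Rhea:1, Zubin:2.
Sum = 1 + 2 + 2 + 1 + 2 = 8.

8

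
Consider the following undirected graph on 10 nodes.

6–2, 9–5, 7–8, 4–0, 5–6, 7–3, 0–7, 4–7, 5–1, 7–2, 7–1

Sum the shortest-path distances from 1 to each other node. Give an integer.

Distances from 1: 0:2, 2:2, 3:2, 4:2, 5:1, 6:2, 7:1, 8:2, 9:2.
Sum = 2 + 2 + 2 + 2 + 1 + 2 + 1 + 2 + 2 = 16.

16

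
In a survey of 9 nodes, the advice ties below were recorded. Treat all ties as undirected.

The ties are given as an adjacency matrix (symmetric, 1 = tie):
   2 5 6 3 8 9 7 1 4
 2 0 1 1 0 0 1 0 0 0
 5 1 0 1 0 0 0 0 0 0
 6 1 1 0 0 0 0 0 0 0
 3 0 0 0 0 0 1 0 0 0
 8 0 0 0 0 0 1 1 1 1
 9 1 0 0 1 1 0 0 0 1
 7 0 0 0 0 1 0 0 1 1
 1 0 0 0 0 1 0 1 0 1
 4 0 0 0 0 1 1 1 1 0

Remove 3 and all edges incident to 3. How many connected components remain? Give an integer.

3's neighbors (9) remain reachable from one another through other ties, so the rest of the network stays in one piece.

1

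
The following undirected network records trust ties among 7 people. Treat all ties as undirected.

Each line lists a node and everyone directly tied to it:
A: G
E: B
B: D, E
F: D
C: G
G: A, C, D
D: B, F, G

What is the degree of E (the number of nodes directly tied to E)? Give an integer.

1

E is directly tied to B. That is 1 neighbor, so the degree of E is 1.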